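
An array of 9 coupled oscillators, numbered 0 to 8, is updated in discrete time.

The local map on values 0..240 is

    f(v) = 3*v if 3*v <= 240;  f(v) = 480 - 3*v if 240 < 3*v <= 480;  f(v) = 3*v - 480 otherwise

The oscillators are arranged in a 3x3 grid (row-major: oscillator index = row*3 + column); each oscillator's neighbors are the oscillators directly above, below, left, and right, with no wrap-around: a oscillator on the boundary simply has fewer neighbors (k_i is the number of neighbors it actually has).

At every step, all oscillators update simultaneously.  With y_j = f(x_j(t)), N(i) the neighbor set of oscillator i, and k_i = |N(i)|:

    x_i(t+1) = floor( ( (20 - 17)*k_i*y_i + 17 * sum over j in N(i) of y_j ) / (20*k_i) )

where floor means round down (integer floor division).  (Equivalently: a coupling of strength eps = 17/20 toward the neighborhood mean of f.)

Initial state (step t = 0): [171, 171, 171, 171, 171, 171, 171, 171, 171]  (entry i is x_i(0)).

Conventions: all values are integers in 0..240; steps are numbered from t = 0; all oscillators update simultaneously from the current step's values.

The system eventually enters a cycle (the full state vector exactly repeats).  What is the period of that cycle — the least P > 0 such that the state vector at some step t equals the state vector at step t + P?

Answer: 8
Key observation: The state at step 0, [171, 171, 171, 171, 171, 171, 171, 171, 171], reappears at step 8 — and no state repeats earlier — so the cycle the system enters has period 8.

Derivation:
t=0: [171, 171, 171, 171, 171, 171, 171, 171, 171]
t=1: [33, 33, 33, 33, 33, 33, 33, 33, 33]
t=2: [99, 99, 99, 99, 99, 99, 99, 99, 99]
t=3: [183, 183, 183, 183, 183, 183, 183, 183, 183]
t=4: [69, 69, 69, 69, 69, 69, 69, 69, 69]
t=5: [207, 207, 207, 207, 207, 207, 207, 207, 207]
t=6: [141, 141, 141, 141, 141, 141, 141, 141, 141]
t=7: [57, 57, 57, 57, 57, 57, 57, 57, 57]
t=8: [171, 171, 171, 171, 171, 171, 171, 171, 171]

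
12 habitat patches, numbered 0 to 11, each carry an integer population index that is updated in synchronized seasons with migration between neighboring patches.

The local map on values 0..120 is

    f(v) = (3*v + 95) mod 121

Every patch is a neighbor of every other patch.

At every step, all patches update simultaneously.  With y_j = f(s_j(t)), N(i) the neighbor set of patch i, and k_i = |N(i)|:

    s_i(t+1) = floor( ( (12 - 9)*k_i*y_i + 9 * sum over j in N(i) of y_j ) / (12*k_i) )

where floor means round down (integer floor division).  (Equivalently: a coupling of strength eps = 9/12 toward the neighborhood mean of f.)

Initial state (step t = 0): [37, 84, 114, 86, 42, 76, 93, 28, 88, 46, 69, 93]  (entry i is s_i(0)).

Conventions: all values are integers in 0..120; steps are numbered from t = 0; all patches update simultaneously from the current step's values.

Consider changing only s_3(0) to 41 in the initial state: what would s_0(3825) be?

Answer: s_0(3825) = 98
Key observation: The state at step 20, [98, 98, 98, 98, 98, 98, 99, 99, 98, 98, 99, 99], reappears at step 25: the system is in a cycle of period 5 from step 20 on.  Therefore the state at step 3825 equals the state at step 20 + ((3825 - 20) mod 5) = 20, which is [98, 98, 98, 98, 98, 98, 99, 99, 98, 98, 99, 99].

Derivation:
t=0: [37, 84, 114, 41, 42, 76, 93, 28, 88, 46, 69, 93]
t=1: [77, 81, 75, 79, 80, 76, 64, 72, 83, 82, 73, 64]
t=2: [80, 82, 79, 81, 81, 79, 73, 77, 83, 83, 78, 73]
t=3: [90, 91, 90, 91, 91, 90, 86, 89, 92, 92, 89, 86]
t=4: [34, 34, 34, 34, 34, 34, 54, 55, 35, 35, 55, 54]
t=5: [60, 60, 60, 60, 60, 60, 49, 49, 60, 60, 49, 49]
t=6: [24, 24, 24, 24, 24, 24, 18, 18, 24, 24, 18, 18]
t=7: [41, 41, 41, 41, 41, 41, 37, 37, 41, 41, 37, 37]
t=8: [93, 93, 93, 93, 93, 93, 91, 91, 93, 93, 91, 91]
t=9: [9, 9, 9, 9, 9, 9, 8, 8, 9, 9, 8, 8]
t=10: [33, 33, 33, 33, 33, 33, 54, 54, 33, 33, 54, 54]
t=11: [57, 57, 57, 57, 57, 57, 46, 46, 57, 57, 46, 46]
t=12: [48, 48, 48, 48, 48, 48, 64, 64, 48, 48, 64, 64]
t=13: [98, 98, 98, 98, 98, 98, 84, 84, 98, 98, 84, 84]
t=14: [47, 47, 47, 47, 47, 47, 61, 61, 47, 47, 61, 61]
t=15: [93, 93, 93, 93, 93, 93, 79, 79, 93, 93, 79, 79]
t=16: [32, 32, 32, 32, 32, 32, 46, 46, 32, 32, 46, 46]
t=17: [81, 81, 81, 81, 81, 81, 89, 89, 81, 81, 89, 89]
t=18: [102, 102, 102, 102, 102, 102, 106, 106, 102, 102, 106, 106]
t=19: [41, 41, 41, 41, 41, 41, 43, 43, 41, 41, 43, 43]
t=20: [98, 98, 98, 98, 98, 98, 99, 99, 98, 98, 99, 99]
t=21: [26, 26, 26, 26, 26, 26, 27, 27, 26, 26, 27, 27]
t=22: [52, 52, 52, 52, 52, 52, 53, 53, 52, 52, 53, 53]
t=23: [9, 9, 9, 9, 9, 9, 10, 10, 9, 9, 10, 10]
t=24: [1, 1, 1, 1, 1, 1, 2, 2, 1, 1, 2, 2]
t=25: [98, 98, 98, 98, 98, 98, 99, 99, 98, 98, 99, 99]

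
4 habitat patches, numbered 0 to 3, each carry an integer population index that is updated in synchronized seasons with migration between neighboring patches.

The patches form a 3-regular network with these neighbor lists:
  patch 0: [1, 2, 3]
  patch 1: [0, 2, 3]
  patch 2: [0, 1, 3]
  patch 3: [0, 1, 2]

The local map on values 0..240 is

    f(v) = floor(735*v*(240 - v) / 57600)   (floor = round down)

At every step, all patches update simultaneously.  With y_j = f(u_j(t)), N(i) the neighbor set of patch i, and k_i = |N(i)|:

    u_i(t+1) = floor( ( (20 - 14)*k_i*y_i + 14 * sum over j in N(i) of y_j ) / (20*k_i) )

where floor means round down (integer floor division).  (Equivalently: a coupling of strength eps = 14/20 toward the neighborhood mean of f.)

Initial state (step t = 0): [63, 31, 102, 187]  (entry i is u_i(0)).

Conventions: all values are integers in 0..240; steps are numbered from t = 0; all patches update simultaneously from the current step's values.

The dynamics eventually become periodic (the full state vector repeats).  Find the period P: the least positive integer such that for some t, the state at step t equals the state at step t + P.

Simulating step by step:
t=0: [63, 31, 102, 187]
t=1: [132, 128, 135, 131]
t=2: [181, 181, 181, 181]
t=3: [136, 136, 136, 136]
t=4: [180, 180, 180, 180]
t=5: [137, 137, 137, 137]
t=6: [180, 180, 180, 180]

Answer: 2
Key observation: The state at step 4, [180, 180, 180, 180], reappears at step 6 — and no state repeats earlier — so the cycle the system enters has period 2.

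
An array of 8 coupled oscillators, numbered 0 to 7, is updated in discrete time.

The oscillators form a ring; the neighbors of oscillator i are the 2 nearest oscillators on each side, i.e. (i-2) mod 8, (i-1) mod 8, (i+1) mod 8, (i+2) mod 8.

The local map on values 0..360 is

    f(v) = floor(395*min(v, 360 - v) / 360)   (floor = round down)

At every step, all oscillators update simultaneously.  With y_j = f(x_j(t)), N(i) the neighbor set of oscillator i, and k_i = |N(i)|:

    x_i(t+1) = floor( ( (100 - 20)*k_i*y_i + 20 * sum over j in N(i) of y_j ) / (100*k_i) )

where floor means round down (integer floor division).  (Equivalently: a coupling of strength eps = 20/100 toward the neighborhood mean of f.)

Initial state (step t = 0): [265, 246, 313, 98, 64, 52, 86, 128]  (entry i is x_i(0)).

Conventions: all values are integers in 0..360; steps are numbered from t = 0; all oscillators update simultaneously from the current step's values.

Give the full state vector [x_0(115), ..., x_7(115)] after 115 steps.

Simulating step by step:
t=0: [265, 246, 313, 98, 64, 52, 86, 128]
t=1: [103, 120, 61, 100, 71, 66, 93, 131]
t=2: [112, 126, 74, 104, 79, 79, 101, 135]
t=3: [121, 133, 87, 110, 88, 91, 110, 141]
t=4: [131, 141, 100, 117, 98, 103, 120, 148]
t=5: [142, 150, 113, 126, 109, 116, 131, 156]
t=6: [154, 160, 127, 137, 121, 130, 143, 166]
t=7: [167, 171, 142, 149, 134, 144, 156, 177]
t=8: [181, 184, 158, 162, 149, 160, 170, 190]
t=9: [193, 191, 174, 176, 165, 175, 184, 186]
t=10: [184, 185, 189, 191, 183, 191, 191, 189]
t=11: [191, 191, 187, 185, 192, 185, 185, 187]
t=12: [185, 185, 188, 191, 185, 191, 191, 188]
t=13: [191, 191, 188, 185, 190, 185, 185, 188]
t=14: [185, 185, 187, 191, 187, 191, 191, 188]
t=15: [191, 191, 189, 185, 188, 185, 185, 188]
t=16: [185, 185, 187, 191, 188, 191, 191, 188]
t=17: [191, 191, 189, 185, 187, 185, 185, 188]
t=18: [185, 185, 187, 191, 189, 191, 191, 188]
t=19: [191, 191, 189, 185, 186, 185, 185, 188]
t=20: [185, 185, 187, 191, 190, 191, 191, 188]
t=21: [191, 191, 188, 185, 186, 185, 185, 188]
t=22: [185, 185, 188, 191, 190, 191, 191, 188]
t=23: [191, 191, 188, 185, 185, 185, 185, 188]
t=24: [185, 185, 188, 191, 191, 191, 191, 188]
t=25: [191, 191, 188, 185, 185, 185, 185, 188]

Answer: [191, 191, 188, 185, 185, 185, 185, 188]
Key observation: The state at step 23, [191, 191, 188, 185, 185, 185, 185, 188], reappears at step 25: the system is in a cycle of period 2 from step 23 on.  Therefore the state at step 115 equals the state at step 23 + ((115 - 23) mod 2) = 23, which is [191, 191, 188, 185, 185, 185, 185, 188].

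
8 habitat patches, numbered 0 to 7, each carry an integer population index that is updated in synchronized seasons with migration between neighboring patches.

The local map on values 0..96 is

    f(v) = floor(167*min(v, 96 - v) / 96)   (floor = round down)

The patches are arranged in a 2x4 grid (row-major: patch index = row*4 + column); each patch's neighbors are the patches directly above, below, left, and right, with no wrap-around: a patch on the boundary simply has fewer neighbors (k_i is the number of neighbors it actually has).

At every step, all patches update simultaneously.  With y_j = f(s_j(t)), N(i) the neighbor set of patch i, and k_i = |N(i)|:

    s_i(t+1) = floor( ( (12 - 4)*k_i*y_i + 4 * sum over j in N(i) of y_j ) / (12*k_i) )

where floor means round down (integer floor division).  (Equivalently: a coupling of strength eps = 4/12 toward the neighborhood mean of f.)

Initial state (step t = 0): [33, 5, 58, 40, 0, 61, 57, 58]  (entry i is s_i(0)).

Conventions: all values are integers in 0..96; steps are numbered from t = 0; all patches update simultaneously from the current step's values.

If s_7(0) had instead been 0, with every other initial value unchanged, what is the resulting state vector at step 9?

Simulating step by step:
t=0: [33, 5, 58, 40, 0, 61, 57, 0]
t=1: [39, 25, 60, 57, 19, 48, 58, 22]
t=2: [57, 52, 60, 61, 47, 71, 64, 47]
t=3: [70, 69, 62, 63, 72, 52, 57, 73]
t=4: [44, 50, 58, 54, 47, 67, 64, 47]
t=5: [77, 74, 67, 73, 75, 57, 58, 75]
t=6: [34, 42, 49, 41, 40, 60, 61, 41]
t=7: [63, 71, 76, 72, 66, 63, 63, 69]
t=8: [53, 45, 38, 40, 53, 54, 53, 47]
t=9: [74, 75, 68, 70, 73, 73, 73, 77]

Answer: [74, 75, 68, 70, 73, 73, 73, 77]
Key observation: This trace re-runs the system from the modified initial state.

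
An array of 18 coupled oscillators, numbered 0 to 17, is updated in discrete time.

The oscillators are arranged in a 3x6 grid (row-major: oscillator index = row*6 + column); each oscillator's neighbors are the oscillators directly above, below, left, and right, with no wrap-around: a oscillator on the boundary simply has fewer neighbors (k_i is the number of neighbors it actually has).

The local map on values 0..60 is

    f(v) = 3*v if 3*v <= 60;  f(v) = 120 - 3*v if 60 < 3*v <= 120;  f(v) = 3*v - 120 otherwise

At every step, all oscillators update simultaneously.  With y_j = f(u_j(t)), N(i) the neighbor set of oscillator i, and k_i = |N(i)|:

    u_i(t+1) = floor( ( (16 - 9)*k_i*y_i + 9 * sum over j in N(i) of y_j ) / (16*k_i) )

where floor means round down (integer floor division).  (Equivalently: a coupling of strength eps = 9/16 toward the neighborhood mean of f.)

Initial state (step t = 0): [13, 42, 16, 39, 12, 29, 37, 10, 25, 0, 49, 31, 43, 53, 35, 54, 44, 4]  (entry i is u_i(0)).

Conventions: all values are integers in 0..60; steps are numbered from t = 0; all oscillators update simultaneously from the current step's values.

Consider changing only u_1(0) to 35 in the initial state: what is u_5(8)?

Answer: u_5(8) = 41
Key observation: This trace re-runs the system from the modified initial state.

Derivation:
t=0: [13, 35, 16, 39, 12, 29, 37, 10, 25, 0, 49, 31, 43, 53, 35, 54, 44, 4]
t=1: [23, 28, 32, 17, 27, 32, 18, 28, 32, 16, 22, 25, 17, 27, 30, 23, 20, 16]
t=2: [47, 36, 31, 43, 41, 34, 49, 37, 29, 46, 50, 43, 48, 39, 34, 48, 54, 50]
t=3: [20, 15, 21, 12, 12, 11, 21, 14, 24, 21, 23, 18, 18, 10, 19, 25, 34, 27]
t=4: [54, 49, 49, 43, 38, 39, 54, 43, 50, 50, 45, 46, 48, 41, 48, 44, 33, 37]
t=5: [37, 26, 24, 15, 7, 8, 32, 18, 25, 22, 17, 12, 23, 12, 18, 19, 15, 14]
t=6: [22, 39, 45, 42, 31, 26, 31, 44, 49, 51, 44, 37, 39, 45, 49, 53, 47, 41]
t=7: [32, 16, 13, 16, 23, 28, 24, 15, 24, 26, 17, 14, 13, 14, 27, 32, 19, 9]
t=8: [37, 41, 44, 45, 47, 41, 41, 45, 44, 42, 49, 39, 42, 41, 38, 36, 44, 39]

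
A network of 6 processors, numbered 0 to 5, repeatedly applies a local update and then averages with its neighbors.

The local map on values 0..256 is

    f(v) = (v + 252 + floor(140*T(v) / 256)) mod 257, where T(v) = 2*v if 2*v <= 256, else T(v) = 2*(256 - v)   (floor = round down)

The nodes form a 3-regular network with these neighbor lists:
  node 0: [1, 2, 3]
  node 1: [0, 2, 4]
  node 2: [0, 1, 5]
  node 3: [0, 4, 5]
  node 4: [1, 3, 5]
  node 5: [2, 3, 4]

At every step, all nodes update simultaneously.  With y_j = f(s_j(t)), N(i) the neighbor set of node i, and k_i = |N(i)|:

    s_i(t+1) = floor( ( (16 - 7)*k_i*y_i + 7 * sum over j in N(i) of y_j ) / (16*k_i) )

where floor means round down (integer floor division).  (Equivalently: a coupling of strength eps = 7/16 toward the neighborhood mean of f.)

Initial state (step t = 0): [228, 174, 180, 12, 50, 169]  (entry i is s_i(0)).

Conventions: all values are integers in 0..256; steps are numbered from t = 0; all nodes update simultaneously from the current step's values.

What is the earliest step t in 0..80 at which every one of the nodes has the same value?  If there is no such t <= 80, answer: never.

Answer: never
Key observation: The state at step 25 reappears at step 28 — the system is in a cycle of period 3 from step 25 on.  No step 0..28 is synchronized, and the cycle repeats forever, so no step up to 80 (or ever) has all nodes equal.

Derivation:
t=0: [228, 174, 180, 12, 50, 169]  (not all equal)
t=1: [145, 52, 37, 62, 59, 18]  (not all equal)
t=2: [45, 86, 60, 92, 104, 63]  (not all equal)
t=3: [120, 159, 124, 167, 190, 146]  (not all equal)
t=4: [176, 74, 179, 37, 1, 39]  (not all equal)
t=5: [32, 121, 33, 88, 186, 90]  (not all equal)
t=6: [106, 157, 107, 136, 88, 138]  (not all equal)
t=7: [154, 91, 155, 61, 102, 61]  (not all equal)
t=8: [46, 135, 46, 117, 179, 117]  (not all equal)
t=9: [100, 29, 100, 182, 71, 182]  (not all equal)
t=10: [152, 111, 152, 50, 88, 50]  (not all equal)
t=11: [49, 154, 49, 96, 162, 96]  (not all equal)
t=12: [97, 30, 97, 153, 58, 153]  (not all equal)
t=13: [149, 106, 149, 47, 74, 47]  (not all equal)
t=14: [47, 144, 47, 88, 142, 88]  (not all equal)
t=15: [92, 29, 92, 140, 55, 140]  (not all equal)
t=16: [141, 101, 141, 46, 71, 46]  (not all equal)
t=17: [46, 137, 46, 85, 137, 85]  (not all equal)
t=18: [90, 30, 90, 135, 53, 135]  (not all equal)
t=19: [138, 100, 138, 45, 68, 45]  (not all equal)
t=20: [46, 136, 46, 83, 132, 83]  (not all equal)
t=21: [89, 30, 89, 133, 52, 133]  (not all equal)
t=22: [137, 99, 137, 44, 67, 44]  (not all equal)
t=23: [45, 134, 45, 82, 130, 82]  (not all equal)
t=24: [87, 29, 87, 131, 51, 131]  (not all equal)
t=25: [134, 97, 134, 44, 66, 44]  (not all equal)
t=26: [45, 132, 45, 81, 129, 81]  (not all equal)
t=27: [87, 29, 87, 129, 51, 129]  (not all equal)
t=28: [134, 97, 134, 44, 66, 44]  (not all equal)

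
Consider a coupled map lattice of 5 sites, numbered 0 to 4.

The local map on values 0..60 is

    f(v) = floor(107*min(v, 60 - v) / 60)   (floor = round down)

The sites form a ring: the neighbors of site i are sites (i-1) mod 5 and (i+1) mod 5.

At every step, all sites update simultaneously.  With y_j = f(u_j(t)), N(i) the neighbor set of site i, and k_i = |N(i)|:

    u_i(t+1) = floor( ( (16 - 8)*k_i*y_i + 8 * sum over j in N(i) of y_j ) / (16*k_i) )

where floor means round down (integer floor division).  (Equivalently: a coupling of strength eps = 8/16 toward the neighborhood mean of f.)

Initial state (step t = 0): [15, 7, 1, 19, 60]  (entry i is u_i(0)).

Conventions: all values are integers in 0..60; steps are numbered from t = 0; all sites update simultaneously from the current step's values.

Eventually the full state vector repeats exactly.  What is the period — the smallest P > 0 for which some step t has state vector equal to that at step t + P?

Answer: 5
Key observation: The state at step 45, [41, 41, 41, 41, 41], reappears at step 50 — and no state repeats earlier — so the cycle the system enters has period 5.

Derivation:
t=0: [15, 7, 1, 19, 60]
t=1: [16, 12, 11, 16, 14]
t=2: [25, 22, 21, 24, 26]
t=3: [43, 39, 38, 41, 44]
t=4: [31, 35, 37, 33, 29]
t=5: [49, 45, 43, 47, 50]
t=6: [20, 25, 27, 23, 19]
t=7: [36, 42, 45, 40, 35]
t=8: [40, 33, 29, 35, 41]
t=9: [37, 45, 48, 43, 36]
t=10: [37, 28, 24, 30, 38]
t=11: [42, 45, 46, 46, 43]
t=12: [30, 27, 24, 25, 29]
t=13: [51, 47, 44, 45, 49]
t=14: [18, 22, 26, 24, 20]
t=15: [34, 39, 43, 41, 36]
t=16: [42, 37, 32, 34, 40]
t=17: [35, 40, 46, 44, 37]
t=18: [41, 34, 27, 30, 38]
t=19: [37, 43, 48, 48, 41]
t=20: [36, 30, 23, 24, 32]
t=21: [46, 47, 44, 43, 45]
t=22: [24, 24, 27, 28, 26]
t=23: [43, 43, 46, 48, 45]
t=24: [29, 28, 24, 23, 25]
t=25: [48, 47, 43, 42, 45]
t=26: [22, 24, 28, 30, 26]
t=27: [41, 43, 48, 50, 46]
t=28: [30, 28, 22, 19, 24]
t=29: [49, 47, 40, 36, 42]
t=30: [23, 25, 33, 37, 31]
t=31: [44, 44, 45, 45, 46]
t=32: [27, 27, 26, 25, 25]
t=33: [47, 47, 46, 44, 45]
t=34: [23, 23, 24, 26, 25]
t=35: [41, 41, 42, 44, 43]
t=36: [32, 32, 31, 29, 30]
t=37: [50, 49, 50, 51, 51]
t=38: [17, 18, 17, 16, 16]
t=39: [30, 31, 30, 28, 28]
t=40: [51, 52, 51, 50, 50]
t=41: [15, 15, 15, 16, 16]
t=42: [26, 26, 26, 27, 27]
t=43: [46, 46, 46, 47, 47]
t=44: [23, 24, 23, 23, 23]
t=45: [41, 41, 41, 41, 41]
t=46: [33, 33, 33, 33, 33]
t=47: [48, 48, 48, 48, 48]
t=48: [21, 21, 21, 21, 21]
t=49: [37, 37, 37, 37, 37]
t=50: [41, 41, 41, 41, 41]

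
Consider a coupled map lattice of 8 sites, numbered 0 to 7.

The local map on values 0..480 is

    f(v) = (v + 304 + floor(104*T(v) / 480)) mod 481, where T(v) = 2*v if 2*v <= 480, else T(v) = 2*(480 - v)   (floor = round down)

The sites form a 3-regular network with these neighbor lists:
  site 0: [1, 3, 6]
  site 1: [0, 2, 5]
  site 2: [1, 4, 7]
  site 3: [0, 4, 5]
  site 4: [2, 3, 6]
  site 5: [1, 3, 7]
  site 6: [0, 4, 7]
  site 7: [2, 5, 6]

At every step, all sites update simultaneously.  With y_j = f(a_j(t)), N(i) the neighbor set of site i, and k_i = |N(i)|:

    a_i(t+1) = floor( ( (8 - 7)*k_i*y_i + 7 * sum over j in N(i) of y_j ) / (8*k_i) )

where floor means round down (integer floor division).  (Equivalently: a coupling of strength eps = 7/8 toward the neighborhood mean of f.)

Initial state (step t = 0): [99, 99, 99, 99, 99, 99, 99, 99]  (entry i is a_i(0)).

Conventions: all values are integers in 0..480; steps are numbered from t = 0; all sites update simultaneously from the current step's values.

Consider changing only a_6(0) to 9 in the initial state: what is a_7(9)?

Simulating step by step:
t=0: [99, 99, 99, 99, 99, 99, 9, 99]
t=1: [407, 445, 445, 445, 407, 445, 428, 407]
t=2: [277, 276, 270, 270, 277, 276, 262, 277]
t=3: [183, 186, 186, 186, 182, 186, 186, 183]
t=4: [88, 87, 86, 86, 88, 87, 84, 88]
t=5: [426, 428, 429, 429, 426, 428, 429, 426]
t=6: [273, 273, 272, 272, 273, 273, 272, 273]
t=7: [185, 185, 185, 185, 185, 185, 185, 185]
t=8: [88, 88, 88, 88, 88, 88, 88, 88]
t=9: [430, 430, 430, 430, 430, 430, 430, 430]

Answer: a_7(9) = 430
Key observation: This trace re-runs the system from the modified initial state.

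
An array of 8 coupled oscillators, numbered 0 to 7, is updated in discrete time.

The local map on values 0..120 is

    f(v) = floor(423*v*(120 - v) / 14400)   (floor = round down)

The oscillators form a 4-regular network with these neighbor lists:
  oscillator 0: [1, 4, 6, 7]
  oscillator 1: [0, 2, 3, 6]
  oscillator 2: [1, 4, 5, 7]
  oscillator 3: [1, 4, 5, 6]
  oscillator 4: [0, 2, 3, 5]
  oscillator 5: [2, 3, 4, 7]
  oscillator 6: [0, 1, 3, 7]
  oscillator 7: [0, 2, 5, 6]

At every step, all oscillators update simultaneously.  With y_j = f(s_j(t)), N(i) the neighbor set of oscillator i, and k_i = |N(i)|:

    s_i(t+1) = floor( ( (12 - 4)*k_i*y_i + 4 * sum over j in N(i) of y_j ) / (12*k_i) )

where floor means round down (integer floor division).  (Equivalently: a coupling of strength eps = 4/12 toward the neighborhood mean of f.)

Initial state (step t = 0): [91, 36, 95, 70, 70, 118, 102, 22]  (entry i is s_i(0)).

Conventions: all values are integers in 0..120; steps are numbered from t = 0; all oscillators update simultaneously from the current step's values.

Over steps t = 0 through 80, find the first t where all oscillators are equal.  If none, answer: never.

Answer: 12
Key observation: Synchronization is absorbing here: once all oscillators are equal they stay equal, and step 12 is the first all-equal step.

Derivation:
t=0: [91, 36, 95, 70, 70, 118, 102, 22]  (not all equal)
t=1: [76, 83, 67, 88, 89, 32, 62, 59]  (not all equal)
t=2: [97, 92, 99, 84, 84, 85, 101, 102]  (not all equal)
t=3: [66, 72, 65, 84, 83, 82, 60, 57]  (not all equal)
t=4: [102, 100, 102, 90, 92, 93, 103, 103]  (not all equal)
t=5: [54, 58, 56, 74, 71, 70, 54, 53]  (not all equal)
t=6: [103, 104, 104, 100, 102, 102, 103, 103]  (not all equal)
t=7: [50, 49, 49, 55, 52, 52, 51, 50]  (not all equal)
t=8: [102, 102, 102, 104, 103, 103, 102, 102]  (not all equal)
t=9: [52, 52, 52, 49, 51, 51, 52, 52]  (not all equal)
t=10: [103, 102, 103, 102, 102, 102, 102, 103]  (not all equal)
t=11: [51, 52, 51, 53, 52, 52, 52, 51]  (not all equal)
t=12: [103, 103, 103, 103, 103, 103, 103, 103]  (all equal)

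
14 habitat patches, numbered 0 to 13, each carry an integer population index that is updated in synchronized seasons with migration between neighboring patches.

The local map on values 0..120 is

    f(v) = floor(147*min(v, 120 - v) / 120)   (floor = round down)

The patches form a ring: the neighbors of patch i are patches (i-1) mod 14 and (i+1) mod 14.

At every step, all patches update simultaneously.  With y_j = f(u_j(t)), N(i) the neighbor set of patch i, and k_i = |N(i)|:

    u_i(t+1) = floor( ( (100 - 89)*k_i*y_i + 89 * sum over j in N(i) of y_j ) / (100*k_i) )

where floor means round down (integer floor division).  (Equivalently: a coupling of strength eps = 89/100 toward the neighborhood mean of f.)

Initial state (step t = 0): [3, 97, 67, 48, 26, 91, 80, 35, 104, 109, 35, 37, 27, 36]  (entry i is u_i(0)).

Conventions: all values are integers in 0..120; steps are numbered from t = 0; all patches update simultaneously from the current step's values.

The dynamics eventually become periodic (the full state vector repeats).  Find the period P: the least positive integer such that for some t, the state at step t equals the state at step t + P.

Simulating step by step:
t=0: [3, 97, 67, 48, 26, 91, 80, 35, 104, 109, 35, 37, 27, 36]
t=1: [32, 32, 45, 48, 44, 39, 39, 34, 26, 28, 30, 38, 43, 20]
t=2: [32, 46, 49, 54, 52, 49, 44, 39, 36, 33, 39, 44, 36, 43]
t=3: [52, 50, 60, 61, 63, 58, 53, 48, 43, 44, 46, 46, 51, 42]
t=4: [56, 67, 67, 71, 71, 66, 64, 58, 55, 53, 54, 58, 54, 61]
t=5: [68, 65, 62, 61, 62, 64, 68, 67, 67, 66, 67, 66, 70, 67]
t=6: [65, 67, 69, 71, 70, 67, 65, 63, 64, 64, 65, 62, 64, 62]
t=7: [67, 64, 62, 61, 61, 64, 66, 67, 68, 67, 69, 67, 70, 67]
t=8: [65, 67, 70, 71, 70, 68, 66, 64, 63, 62, 63, 61, 63, 62]
t=9: [67, 64, 61, 60, 61, 63, 65, 67, 69, 69, 71, 69, 71, 68]
t=10: [65, 68, 70, 72, 71, 69, 66, 64, 62, 61, 61, 60, 62, 62]
t=11: [67, 63, 60, 60, 60, 62, 65, 68, 70, 71, 72, 71, 71, 69]
t=12: [65, 68, 71, 73, 72, 70, 67, 63, 61, 59, 59, 59, 60, 62]
t=13: [67, 63, 60, 58, 58, 61, 64, 68, 70, 72, 72, 72, 71, 70]
t=14: [64, 68, 70, 71, 71, 69, 67, 64, 60, 59, 58, 58, 59, 61]
t=15: [67, 64, 61, 60, 60, 62, 64, 68, 70, 72, 71, 71, 71, 70]
t=16: [64, 68, 70, 72, 72, 70, 67, 64, 60, 60, 59, 60, 60, 61]
t=17: [67, 64, 60, 59, 59, 61, 64, 68, 70, 72, 72, 72, 72, 70]
t=18: [64, 68, 70, 72, 72, 70, 67, 64, 60, 59, 58, 58, 59, 61]
t=19: [67, 64, 60, 59, 59, 61, 64, 68, 70, 72, 71, 71, 71, 70]
t=20: [64, 68, 70, 72, 72, 70, 67, 64, 60, 60, 59, 60, 60, 61]

Answer: 4
Key observation: The state at step 16, [64, 68, 70, 72, 72, 70, 67, 64, 60, 60, 59, 60, 60, 61], reappears at step 20 — and no state repeats earlier — so the cycle the system enters has period 4.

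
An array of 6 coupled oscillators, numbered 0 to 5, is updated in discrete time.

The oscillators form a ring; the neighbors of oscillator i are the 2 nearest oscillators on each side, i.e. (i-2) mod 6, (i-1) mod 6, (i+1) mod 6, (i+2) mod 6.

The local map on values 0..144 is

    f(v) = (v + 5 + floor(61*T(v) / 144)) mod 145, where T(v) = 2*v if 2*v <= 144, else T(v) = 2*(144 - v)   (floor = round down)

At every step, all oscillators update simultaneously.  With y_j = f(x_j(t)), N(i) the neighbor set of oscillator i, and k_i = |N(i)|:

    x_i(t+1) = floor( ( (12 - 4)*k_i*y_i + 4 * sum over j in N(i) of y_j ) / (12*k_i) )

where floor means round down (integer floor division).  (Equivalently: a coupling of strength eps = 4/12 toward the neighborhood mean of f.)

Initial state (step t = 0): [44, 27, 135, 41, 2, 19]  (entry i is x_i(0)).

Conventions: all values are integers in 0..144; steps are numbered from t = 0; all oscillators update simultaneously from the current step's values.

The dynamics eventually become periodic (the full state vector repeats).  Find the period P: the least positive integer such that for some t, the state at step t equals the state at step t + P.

Simulating step by step:
t=0: [44, 27, 135, 41, 2, 19]
t=1: [66, 53, 20, 62, 22, 45]
t=2: [107, 99, 60, 102, 61, 91]
t=3: [138, 139, 122, 137, 123, 138]
t=4: [2, 2, 0, 1, 0, 2]
t=5: [7, 7, 5, 6, 5, 7]
t=6: [16, 16, 14, 15, 14, 16]
t=7: [33, 33, 30, 32, 30, 33]
t=8: [64, 64, 61, 63, 61, 64]
t=9: [122, 122, 118, 120, 118, 122]
t=10: [0, 0, 0, 0, 0, 0]
t=11: [5, 5, 5, 5, 5, 5]
t=12: [14, 14, 14, 14, 14, 14]
t=13: [30, 30, 30, 30, 30, 30]
t=14: [60, 60, 60, 60, 60, 60]
t=15: [115, 115, 115, 115, 115, 115]
t=16: [144, 144, 144, 144, 144, 144]
t=17: [4, 4, 4, 4, 4, 4]
t=18: [12, 12, 12, 12, 12, 12]
t=19: [27, 27, 27, 27, 27, 27]
t=20: [54, 54, 54, 54, 54, 54]
t=21: [104, 104, 104, 104, 104, 104]
t=22: [142, 142, 142, 142, 142, 142]
t=23: [3, 3, 3, 3, 3, 3]
t=24: [10, 10, 10, 10, 10, 10]
t=25: [23, 23, 23, 23, 23, 23]
t=26: [47, 47, 47, 47, 47, 47]
t=27: [91, 91, 91, 91, 91, 91]
t=28: [140, 140, 140, 140, 140, 140]
t=29: [3, 3, 3, 3, 3, 3]

Answer: 6
Key observation: The state at step 23, [3, 3, 3, 3, 3, 3], reappears at step 29 — and no state repeats earlier — so the cycle the system enters has period 6.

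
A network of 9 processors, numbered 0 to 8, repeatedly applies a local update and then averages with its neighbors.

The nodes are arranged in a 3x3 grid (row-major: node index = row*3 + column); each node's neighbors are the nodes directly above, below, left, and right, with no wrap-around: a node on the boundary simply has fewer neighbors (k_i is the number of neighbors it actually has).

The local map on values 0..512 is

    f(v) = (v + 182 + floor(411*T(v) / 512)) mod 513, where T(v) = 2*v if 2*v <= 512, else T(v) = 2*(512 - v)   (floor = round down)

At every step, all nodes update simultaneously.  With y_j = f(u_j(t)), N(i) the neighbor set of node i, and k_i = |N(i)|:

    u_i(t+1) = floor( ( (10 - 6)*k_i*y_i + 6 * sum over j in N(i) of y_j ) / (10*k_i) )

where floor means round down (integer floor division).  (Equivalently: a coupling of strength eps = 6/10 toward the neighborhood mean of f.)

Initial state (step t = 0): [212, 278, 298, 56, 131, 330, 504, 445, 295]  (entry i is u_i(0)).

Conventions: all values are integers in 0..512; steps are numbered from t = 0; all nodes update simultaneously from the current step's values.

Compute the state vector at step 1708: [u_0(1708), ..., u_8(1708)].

Simulating step by step:
t=0: [212, 278, 298, 56, 131, 330, 504, 445, 295]
t=1: [283, 237, 307, 214, 178, 242, 238, 189, 278]
t=2: [281, 265, 297, 238, 198, 271, 231, 213, 266]
t=3: [313, 295, 321, 270, 248, 295, 261, 245, 296]
t=4: [312, 307, 305, 320, 314, 309, 323, 314, 310]
t=5: [301, 303, 304, 298, 300, 303, 297, 299, 302]
t=6: [308, 307, 306, 309, 308, 307, 310, 309, 308]
t=7: [304, 304, 305, 303, 304, 304, 303, 303, 304]
t=8: [306, 306, 306, 306, 306, 306, 307, 306, 306]
t=9: [305, 305, 305, 305, 305, 305, 305, 305, 305]
t=10: [306, 306, 306, 306, 306, 306, 306, 306, 306]
t=11: [305, 305, 305, 305, 305, 305, 305, 305, 305]

Answer: [306, 306, 306, 306, 306, 306, 306, 306, 306]
Key observation: The state at step 9, [305, 305, 305, 305, 305, 305, 305, 305, 305], reappears at step 11: the system is in a cycle of period 2 from step 9 on.  Therefore the state at step 1708 equals the state at step 9 + ((1708 - 9) mod 2) = 10, which is [306, 306, 306, 306, 306, 306, 306, 306, 306].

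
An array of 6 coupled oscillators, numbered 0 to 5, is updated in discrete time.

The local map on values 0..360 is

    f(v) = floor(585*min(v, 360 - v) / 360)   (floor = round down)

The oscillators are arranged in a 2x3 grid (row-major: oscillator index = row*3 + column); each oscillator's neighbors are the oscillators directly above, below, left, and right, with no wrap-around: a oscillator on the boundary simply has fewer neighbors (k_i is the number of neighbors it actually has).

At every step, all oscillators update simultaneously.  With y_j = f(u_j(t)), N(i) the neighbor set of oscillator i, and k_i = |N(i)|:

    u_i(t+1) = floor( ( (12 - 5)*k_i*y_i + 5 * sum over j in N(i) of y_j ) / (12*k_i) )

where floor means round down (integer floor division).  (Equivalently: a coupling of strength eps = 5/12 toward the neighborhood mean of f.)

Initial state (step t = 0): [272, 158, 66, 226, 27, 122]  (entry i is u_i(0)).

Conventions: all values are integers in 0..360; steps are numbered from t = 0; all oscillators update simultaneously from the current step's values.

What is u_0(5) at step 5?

Simulating step by step:
t=0: [272, 158, 66, 226, 27, 122]
t=1: [181, 190, 157, 165, 118, 146]
t=2: [282, 263, 255, 256, 219, 231]
t=3: [141, 164, 175, 172, 207, 205]
t=4: [247, 260, 273, 262, 255, 257]
t=5: [173, 163, 150, 166, 166, 162]

Answer: u_0(5) = 173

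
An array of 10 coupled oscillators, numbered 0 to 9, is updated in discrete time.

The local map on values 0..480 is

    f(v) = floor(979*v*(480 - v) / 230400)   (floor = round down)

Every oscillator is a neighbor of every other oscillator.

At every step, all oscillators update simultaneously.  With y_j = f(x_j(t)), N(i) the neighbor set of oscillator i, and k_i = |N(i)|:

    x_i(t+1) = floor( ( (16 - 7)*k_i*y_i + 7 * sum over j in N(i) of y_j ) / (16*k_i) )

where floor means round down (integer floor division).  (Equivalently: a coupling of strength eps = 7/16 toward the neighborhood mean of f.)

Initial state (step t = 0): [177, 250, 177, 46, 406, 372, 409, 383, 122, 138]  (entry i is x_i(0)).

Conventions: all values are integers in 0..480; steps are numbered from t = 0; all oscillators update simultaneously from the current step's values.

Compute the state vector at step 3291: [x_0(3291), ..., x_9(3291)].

Simulating step by step:
t=0: [177, 250, 177, 46, 406, 372, 409, 383, 122, 138]
t=1: [201, 210, 201, 127, 150, 172, 147, 165, 179, 187]
t=2: [230, 231, 230, 205, 216, 223, 214, 221, 225, 227]
t=3: [243, 243, 243, 240, 242, 242, 241, 242, 242, 243]
t=4: [244, 244, 244, 244, 244, 244, 244, 244, 244, 244]
t=5: [244, 244, 244, 244, 244, 244, 244, 244, 244, 244]

Answer: [244, 244, 244, 244, 244, 244, 244, 244, 244, 244]
Key observation: The state at step 4, [244, 244, 244, 244, 244, 244, 244, 244, 244, 244], reappears at step 5: the system is in a cycle of period 1 from step 4 on.  Therefore the state at step 3291 equals the state at step 4 + ((3291 - 4) mod 1) = 4, which is [244, 244, 244, 244, 244, 244, 244, 244, 244, 244].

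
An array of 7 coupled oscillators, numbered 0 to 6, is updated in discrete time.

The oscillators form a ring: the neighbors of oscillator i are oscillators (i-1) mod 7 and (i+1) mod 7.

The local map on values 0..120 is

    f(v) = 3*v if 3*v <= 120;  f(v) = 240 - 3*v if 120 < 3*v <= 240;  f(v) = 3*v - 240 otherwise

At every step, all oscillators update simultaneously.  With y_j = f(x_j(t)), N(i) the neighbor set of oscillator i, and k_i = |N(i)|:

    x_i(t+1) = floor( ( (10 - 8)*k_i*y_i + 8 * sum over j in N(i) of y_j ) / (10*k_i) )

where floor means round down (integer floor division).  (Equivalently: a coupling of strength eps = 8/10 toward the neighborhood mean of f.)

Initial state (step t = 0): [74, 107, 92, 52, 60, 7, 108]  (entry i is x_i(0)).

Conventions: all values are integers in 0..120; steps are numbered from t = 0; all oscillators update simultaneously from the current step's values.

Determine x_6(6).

Answer: x_6(6) = 66

Derivation:
t=0: [74, 107, 92, 52, 60, 7, 108]
t=1: [69, 37, 73, 55, 54, 61, 32]
t=2: [89, 43, 78, 54, 68, 81, 55]
t=3: [79, 35, 76, 32, 39, 45, 27]
t=4: [75, 27, 82, 70, 103, 100, 59]
t=5: [60, 24, 45, 36, 49, 64, 42]
t=6: [86, 80, 93, 100, 81, 92, 66]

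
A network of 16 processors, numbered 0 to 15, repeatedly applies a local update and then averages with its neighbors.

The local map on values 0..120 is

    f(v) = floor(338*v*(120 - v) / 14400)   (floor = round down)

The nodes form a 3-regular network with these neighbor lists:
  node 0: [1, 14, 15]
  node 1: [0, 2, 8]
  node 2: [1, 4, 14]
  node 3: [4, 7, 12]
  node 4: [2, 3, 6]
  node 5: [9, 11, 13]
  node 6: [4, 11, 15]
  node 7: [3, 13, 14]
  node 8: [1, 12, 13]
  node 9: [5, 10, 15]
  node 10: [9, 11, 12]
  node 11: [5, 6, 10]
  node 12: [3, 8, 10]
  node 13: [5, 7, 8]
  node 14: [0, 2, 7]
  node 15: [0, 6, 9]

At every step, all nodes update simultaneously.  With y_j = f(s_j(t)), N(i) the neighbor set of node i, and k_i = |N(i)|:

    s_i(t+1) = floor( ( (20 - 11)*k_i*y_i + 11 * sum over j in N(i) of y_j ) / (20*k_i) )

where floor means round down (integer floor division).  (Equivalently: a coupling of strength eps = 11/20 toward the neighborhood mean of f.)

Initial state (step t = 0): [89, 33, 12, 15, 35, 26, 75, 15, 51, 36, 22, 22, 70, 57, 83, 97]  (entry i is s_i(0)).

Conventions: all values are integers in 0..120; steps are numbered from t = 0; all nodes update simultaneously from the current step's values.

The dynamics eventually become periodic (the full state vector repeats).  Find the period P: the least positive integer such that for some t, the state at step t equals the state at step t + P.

Answer: 2
Key observation: The state at step 7, [76, 76, 76, 76, 76, 76, 76, 76, 76, 76, 76, 76, 76, 76, 76, 76], reappears at step 9 — and no state repeats earlier — so the cycle the system enters has period 2.

Derivation:
t=0: [89, 33, 12, 15, 35, 26, 75, 15, 51, 36, 22, 22, 70, 57, 83, 97]
t=1: [63, 62, 51, 50, 57, 63, 66, 51, 79, 60, 59, 56, 67, 69, 56, 62]
t=2: [84, 82, 83, 82, 83, 83, 83, 82, 79, 84, 83, 83, 81, 81, 83, 83]
t=3: [71, 72, 72, 73, 72, 72, 72, 73, 74, 71, 72, 72, 73, 73, 71, 71]
t=4: [81, 80, 81, 80, 80, 80, 81, 80, 79, 81, 80, 81, 80, 80, 80, 81]
t=5: [74, 74, 74, 75, 74, 74, 74, 75, 75, 74, 74, 74, 75, 75, 74, 74]
t=6: [79, 79, 79, 79, 79, 79, 79, 79, 79, 79, 79, 79, 79, 79, 79, 79]
t=7: [76, 76, 76, 76, 76, 76, 76, 76, 76, 76, 76, 76, 76, 76, 76, 76]
t=8: [78, 78, 78, 78, 78, 78, 78, 78, 78, 78, 78, 78, 78, 78, 78, 78]
t=9: [76, 76, 76, 76, 76, 76, 76, 76, 76, 76, 76, 76, 76, 76, 76, 76]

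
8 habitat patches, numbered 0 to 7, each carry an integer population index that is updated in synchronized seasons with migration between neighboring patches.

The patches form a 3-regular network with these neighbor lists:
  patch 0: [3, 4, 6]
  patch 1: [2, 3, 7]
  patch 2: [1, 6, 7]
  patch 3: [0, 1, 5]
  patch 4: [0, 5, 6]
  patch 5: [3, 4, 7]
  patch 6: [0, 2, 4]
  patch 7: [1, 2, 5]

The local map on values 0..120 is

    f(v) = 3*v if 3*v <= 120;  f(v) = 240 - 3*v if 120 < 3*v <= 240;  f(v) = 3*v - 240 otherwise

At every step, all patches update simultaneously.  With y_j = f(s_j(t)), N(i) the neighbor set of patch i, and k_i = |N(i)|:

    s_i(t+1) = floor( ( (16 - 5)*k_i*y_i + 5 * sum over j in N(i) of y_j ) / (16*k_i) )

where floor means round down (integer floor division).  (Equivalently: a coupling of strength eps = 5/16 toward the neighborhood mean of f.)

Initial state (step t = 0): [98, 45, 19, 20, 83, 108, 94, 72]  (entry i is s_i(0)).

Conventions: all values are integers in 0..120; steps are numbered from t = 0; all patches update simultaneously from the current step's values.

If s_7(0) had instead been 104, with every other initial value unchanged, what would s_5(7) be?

Answer: s_5(7) = 62
Key observation: This trace re-runs the system from the modified initial state.

Derivation:
t=0: [98, 45, 19, 20, 83, 108, 94, 104]
t=1: [48, 91, 62, 66, 24, 72, 41, 75]
t=2: [90, 34, 54, 44, 74, 29, 103, 21]
t=3: [40, 96, 78, 97, 31, 79, 60, 71]
t=4: [103, 41, 18, 52, 83, 19, 64, 24]
t=5: [62, 102, 61, 83, 24, 56, 46, 73]
t=6: [56, 54, 58, 26, 73, 60, 89, 34]
t=7: [62, 79, 66, 75, 31, 62, 35, 91]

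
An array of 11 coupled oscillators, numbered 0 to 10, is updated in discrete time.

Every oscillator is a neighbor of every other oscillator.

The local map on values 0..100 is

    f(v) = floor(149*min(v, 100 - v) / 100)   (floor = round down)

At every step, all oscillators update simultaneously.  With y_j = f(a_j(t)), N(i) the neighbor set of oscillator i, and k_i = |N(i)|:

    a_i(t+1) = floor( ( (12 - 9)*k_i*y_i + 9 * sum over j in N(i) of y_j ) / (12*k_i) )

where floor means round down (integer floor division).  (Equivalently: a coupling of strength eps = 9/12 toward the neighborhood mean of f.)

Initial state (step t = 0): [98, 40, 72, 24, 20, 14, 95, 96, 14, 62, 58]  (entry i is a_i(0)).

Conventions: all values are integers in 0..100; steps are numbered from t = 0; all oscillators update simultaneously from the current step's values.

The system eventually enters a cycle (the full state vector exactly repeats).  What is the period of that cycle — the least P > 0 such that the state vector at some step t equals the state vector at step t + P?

Answer: 8
Key observation: The state at step 4, [52, 52, 52, 52, 52, 52, 52, 52, 52, 52, 52], reappears at step 12 — and no state repeats earlier — so the cycle the system enters has period 8.

Derivation:
t=0: [98, 40, 72, 24, 20, 14, 95, 96, 14, 62, 58]
t=1: [25, 35, 32, 31, 30, 28, 26, 26, 28, 35, 36]
t=2: [43, 45, 44, 44, 44, 43, 43, 43, 43, 45, 45]
t=3: [64, 65, 65, 65, 65, 64, 64, 64, 64, 65, 65]
t=4: [52, 52, 52, 52, 52, 52, 52, 52, 52, 52, 52]
t=5: [71, 71, 71, 71, 71, 71, 71, 71, 71, 71, 71]
t=6: [43, 43, 43, 43, 43, 43, 43, 43, 43, 43, 43]
t=7: [64, 64, 64, 64, 64, 64, 64, 64, 64, 64, 64]
t=8: [53, 53, 53, 53, 53, 53, 53, 53, 53, 53, 53]
t=9: [70, 70, 70, 70, 70, 70, 70, 70, 70, 70, 70]
t=10: [44, 44, 44, 44, 44, 44, 44, 44, 44, 44, 44]
t=11: [65, 65, 65, 65, 65, 65, 65, 65, 65, 65, 65]
t=12: [52, 52, 52, 52, 52, 52, 52, 52, 52, 52, 52]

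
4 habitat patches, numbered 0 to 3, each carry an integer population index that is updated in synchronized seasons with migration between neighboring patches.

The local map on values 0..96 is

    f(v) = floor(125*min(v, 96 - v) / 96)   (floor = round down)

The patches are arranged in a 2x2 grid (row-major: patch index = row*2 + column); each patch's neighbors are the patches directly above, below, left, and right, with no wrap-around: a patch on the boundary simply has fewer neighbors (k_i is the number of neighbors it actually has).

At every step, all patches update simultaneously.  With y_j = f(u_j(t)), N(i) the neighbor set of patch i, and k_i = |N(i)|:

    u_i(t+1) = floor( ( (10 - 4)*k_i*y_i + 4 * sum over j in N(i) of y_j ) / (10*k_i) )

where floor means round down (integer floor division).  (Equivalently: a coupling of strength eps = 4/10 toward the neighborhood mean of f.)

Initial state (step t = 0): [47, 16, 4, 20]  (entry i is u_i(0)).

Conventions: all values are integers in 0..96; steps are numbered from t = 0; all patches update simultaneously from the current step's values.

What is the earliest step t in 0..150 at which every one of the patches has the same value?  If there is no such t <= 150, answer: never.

Simulating step by step:
t=0: [47, 16, 4, 20]  (not all equal)
t=1: [41, 29, 20, 20]  (not all equal)
t=2: [44, 38, 31, 28]  (not all equal)
t=3: [52, 48, 42, 39]  (not all equal)
t=4: [57, 58, 53, 53]  (not all equal)
t=5: [50, 50, 54, 53]  (not all equal)
t=6: [58, 58, 55, 55]  (not all equal)
t=7: [49, 49, 52, 52]  (not all equal)
t=8: [60, 60, 57, 57]  (not all equal)
t=9: [46, 46, 49, 49]  (not all equal)
t=10: [59, 59, 60, 60]  (not all equal)
t=11: [47, 47, 46, 46]  (not all equal)
t=12: [60, 60, 59, 59]  (not all equal)
t=13: [46, 46, 47, 47]  (not all equal)
t=14: [59, 59, 60, 60]  (not all equal)

Answer: never
Key observation: The state at step 10 reappears at step 14 — the system is in a cycle of period 4 from step 10 on.  No step 0..14 is synchronized, and the cycle repeats forever, so no step up to 150 (or ever) has all patches equal.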